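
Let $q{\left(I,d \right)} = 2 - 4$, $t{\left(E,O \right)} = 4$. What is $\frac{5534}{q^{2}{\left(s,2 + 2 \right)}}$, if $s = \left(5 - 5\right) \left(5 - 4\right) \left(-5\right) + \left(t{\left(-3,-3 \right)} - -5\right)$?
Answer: $\frac{2767}{2} \approx 1383.5$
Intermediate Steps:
$s = 9$ ($s = \left(5 - 5\right) \left(5 - 4\right) \left(-5\right) + \left(4 - -5\right) = 0 \cdot 1 \left(-5\right) + \left(4 + 5\right) = 0 \left(-5\right) + 9 = 0 + 9 = 9$)
$q{\left(I,d \right)} = -2$ ($q{\left(I,d \right)} = 2 - 4 = -2$)
$\frac{5534}{q^{2}{\left(s,2 + 2 \right)}} = \frac{5534}{\left(-2\right)^{2}} = \frac{5534}{4} = 5534 \cdot \frac{1}{4} = \frac{2767}{2}$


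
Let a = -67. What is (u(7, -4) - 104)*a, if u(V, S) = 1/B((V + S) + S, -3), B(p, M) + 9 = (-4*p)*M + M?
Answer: 167299/24 ≈ 6970.8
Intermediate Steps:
B(p, M) = -9 + M - 4*M*p (B(p, M) = -9 + ((-4*p)*M + M) = -9 + (-4*M*p + M) = -9 + (M - 4*M*p) = -9 + M - 4*M*p)
u(V, S) = 1/(-12 + 12*V + 24*S) (u(V, S) = 1/(-9 - 3 - 4*(-3)*((V + S) + S)) = 1/(-9 - 3 - 4*(-3)*((S + V) + S)) = 1/(-9 - 3 - 4*(-3)*(V + 2*S)) = 1/(-9 - 3 + (12*V + 24*S)) = 1/(-12 + 12*V + 24*S))
(u(7, -4) - 104)*a = (1/(12*(-1 + 7 + 2*(-4))) - 104)*(-67) = (1/(12*(-1 + 7 - 8)) - 104)*(-67) = ((1/12)/(-2) - 104)*(-67) = ((1/12)*(-½) - 104)*(-67) = (-1/24 - 104)*(-67) = -2497/24*(-67) = 167299/24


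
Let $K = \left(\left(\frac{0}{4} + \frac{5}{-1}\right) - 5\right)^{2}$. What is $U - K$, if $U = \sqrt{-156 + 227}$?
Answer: $-100 + \sqrt{71} \approx -91.574$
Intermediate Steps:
$K = 100$ ($K = \left(\left(0 \cdot \frac{1}{4} + 5 \left(-1\right)\right) - 5\right)^{2} = \left(\left(0 - 5\right) - 5\right)^{2} = \left(-5 - 5\right)^{2} = \left(-10\right)^{2} = 100$)
$U = \sqrt{71} \approx 8.4261$
$U - K = \sqrt{71} - 100 = -100 + \sqrt{71}$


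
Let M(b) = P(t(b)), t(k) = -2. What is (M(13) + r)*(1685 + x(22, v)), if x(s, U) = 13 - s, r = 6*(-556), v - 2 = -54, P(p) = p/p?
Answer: -5589460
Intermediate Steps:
P(p) = 1
v = -52 (v = 2 - 54 = -52)
r = -3336
M(b) = 1
(M(13) + r)*(1685 + x(22, v)) = (1 - 3336)*(1685 + (13 - 1*22)) = -3335*(1685 + (13 - 22)) = -3335*(1685 - 9) = -3335*1676 = -5589460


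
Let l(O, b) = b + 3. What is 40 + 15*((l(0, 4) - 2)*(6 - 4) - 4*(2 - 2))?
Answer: 190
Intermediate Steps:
l(O, b) = 3 + b
40 + 15*((l(0, 4) - 2)*(6 - 4) - 4*(2 - 2)) = 40 + 15*(((3 + 4) - 2)*(6 - 4) - 4*(2 - 2)) = 40 + 15*((7 - 2)*2 - 4*0) = 40 + 15*(5*2 + 0) = 40 + 15*(10 + 0) = 40 + 15*10 = 40 + 150 = 190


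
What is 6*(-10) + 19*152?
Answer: 2828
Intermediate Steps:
6*(-10) + 19*152 = -60 + 2888 = 2828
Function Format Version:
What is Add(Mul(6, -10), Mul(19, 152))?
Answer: 2828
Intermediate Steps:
Add(Mul(6, -10), Mul(19, 152)) = Add(-60, 2888) = 2828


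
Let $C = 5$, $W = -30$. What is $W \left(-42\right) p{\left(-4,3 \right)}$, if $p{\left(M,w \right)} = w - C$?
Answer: $-2520$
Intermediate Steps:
$p{\left(M,w \right)} = -5 + w$ ($p{\left(M,w \right)} = w - 5 = -5 + w$)
$W \left(-42\right) p{\left(-4,3 \right)} = \left(-30\right) \left(-42\right) \left(-5 + 3\right) = 1260 \left(-2\right) = -2520$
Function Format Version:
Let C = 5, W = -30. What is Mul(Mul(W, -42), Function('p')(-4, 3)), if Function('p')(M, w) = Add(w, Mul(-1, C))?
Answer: -2520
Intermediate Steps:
Function('p')(M, w) = Add(-5, w) (Function('p')(M, w) = Add(w, Mul(-1, 5)) = Add(w, -5) = Add(-5, w))
Mul(Mul(W, -42), Function('p')(-4, 3)) = Mul(Mul(-30, -42), Add(-5, 3)) = Mul(1260, -2) = -2520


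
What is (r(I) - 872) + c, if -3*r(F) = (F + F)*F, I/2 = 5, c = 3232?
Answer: 6880/3 ≈ 2293.3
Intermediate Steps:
I = 10 (I = 2*5 = 10)
r(F) = -2*F**2/3 (r(F) = -(F + F)*F/3 = -2*F*F/3 = -2*F**2/3)
(r(I) - 872) + c = (-2/3*10**2 - 872) + 3232 = (-2/3*100 - 872) + 3232 = (-200/3 - 872) + 3232 = -2816/3 + 3232 = 6880/3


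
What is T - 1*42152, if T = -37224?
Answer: -79376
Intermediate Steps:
T - 1*42152 = -37224 - 1*42152 = -37224 - 42152 = -79376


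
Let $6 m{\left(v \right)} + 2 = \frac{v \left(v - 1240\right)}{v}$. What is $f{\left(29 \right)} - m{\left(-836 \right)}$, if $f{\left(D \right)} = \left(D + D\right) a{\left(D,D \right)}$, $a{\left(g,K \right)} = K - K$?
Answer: $\frac{1039}{3} \approx 346.33$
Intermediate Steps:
$a{\left(g,K \right)} = 0$
$m{\left(v \right)} = -207 + \frac{v}{6}$ ($m{\left(v \right)} = - \frac{1}{3} + \frac{v \left(v - 1240\right) \frac{1}{v}}{6} = - \frac{1}{3} + \frac{v \left(-1240 + v\right) \frac{1}{v}}{6} = - \frac{1}{3} + \frac{-1240 + v}{6} = - \frac{1}{3} + \left(- \frac{620}{3} + \frac{v}{6}\right) = -207 + \frac{v}{6}$)
$f{\left(D \right)} = 0$ ($f{\left(D \right)} = \left(D + D\right) 0 = 2 D 0 = 0$)
$f{\left(29 \right)} - m{\left(-836 \right)} = 0 - \left(-207 + \frac{1}{6} \left(-836\right)\right) = 0 - \left(-207 - \frac{418}{3}\right) = 0 - - \frac{1039}{3} = 0 + \frac{1039}{3} = \frac{1039}{3}$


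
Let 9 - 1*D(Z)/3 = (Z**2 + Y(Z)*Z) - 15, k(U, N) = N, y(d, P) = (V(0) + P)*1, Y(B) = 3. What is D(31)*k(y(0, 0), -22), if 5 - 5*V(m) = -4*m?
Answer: 67980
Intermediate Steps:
V(m) = 1 + 4*m/5 (V(m) = 1 - (-4)*m/5 = 1 + 4*m/5)
y(d, P) = 1 + P (y(d, P) = ((1 + (4/5)*0) + P)*1 = ((1 + 0) + P)*1 = (1 + P)*1 = 1 + P)
D(Z) = 72 - 9*Z - 3*Z**2 (D(Z) = 27 - 3*((Z**2 + 3*Z) - 15) = 27 - 3*(-15 + Z**2 + 3*Z) = 27 + (45 - 9*Z - 3*Z**2) = 72 - 9*Z - 3*Z**2)
D(31)*k(y(0, 0), -22) = (72 - 9*31 - 3*31**2)*(-22) = (72 - 279 - 3*961)*(-22) = (72 - 279 - 2883)*(-22) = -3090*(-22) = 67980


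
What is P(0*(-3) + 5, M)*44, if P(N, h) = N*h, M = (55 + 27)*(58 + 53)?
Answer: 2002440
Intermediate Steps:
M = 9102 (M = 82*111 = 9102)
P(0*(-3) + 5, M)*44 = ((0*(-3) + 5)*9102)*44 = ((0 + 5)*9102)*44 = (5*9102)*44 = 45510*44 = 2002440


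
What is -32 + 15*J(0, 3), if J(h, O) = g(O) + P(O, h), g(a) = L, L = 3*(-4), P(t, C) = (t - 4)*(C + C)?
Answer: -212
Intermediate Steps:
P(t, C) = 2*C*(-4 + t) (P(t, C) = (-4 + t)*(2*C) = 2*C*(-4 + t))
L = -12
g(a) = -12
J(h, O) = -12 + 2*h*(-4 + O)
-32 + 15*J(0, 3) = -32 + 15*(-12 + 2*0*(-4 + 3)) = -32 + 15*(-12 + 2*0*(-1)) = -32 + 15*(-12 + 0) = -32 + 15*(-12) = -32 - 180 = -212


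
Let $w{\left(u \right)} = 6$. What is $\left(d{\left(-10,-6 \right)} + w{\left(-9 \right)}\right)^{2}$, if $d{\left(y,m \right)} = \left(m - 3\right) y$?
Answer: $9216$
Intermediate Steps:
$d{\left(y,m \right)} = y \left(-3 + m\right)$ ($d{\left(y,m \right)} = \left(-3 + m\right) y = y \left(-3 + m\right)$)
$\left(d{\left(-10,-6 \right)} + w{\left(-9 \right)}\right)^{2} = \left(- 10 \left(-3 - 6\right) + 6\right)^{2} = \left(\left(-10\right) \left(-9\right) + 6\right)^{2} = \left(90 + 6\right)^{2} = 96^{2} = 9216$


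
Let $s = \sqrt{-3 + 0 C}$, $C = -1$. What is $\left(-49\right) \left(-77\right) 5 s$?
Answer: $18865 i \sqrt{3} \approx 32675.0 i$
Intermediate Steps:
$s = i \sqrt{3}$ ($s = \sqrt{-3 + 0 \left(-1\right)} = \sqrt{-3 + 0} = \sqrt{-3} = i \sqrt{3} \approx 1.732 i$)
$\left(-49\right) \left(-77\right) 5 s = \left(-49\right) \left(-77\right) 5 i \sqrt{3} = 3773 \cdot 5 i \sqrt{3} = 18865 i \sqrt{3}$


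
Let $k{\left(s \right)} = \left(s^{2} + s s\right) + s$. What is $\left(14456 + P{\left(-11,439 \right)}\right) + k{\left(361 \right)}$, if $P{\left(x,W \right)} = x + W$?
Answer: $275887$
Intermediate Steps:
$P{\left(x,W \right)} = W + x$
$k{\left(s \right)} = s + 2 s^{2}$ ($k{\left(s \right)} = \left(s^{2} + s^{2}\right) + s = 2 s^{2} + s = s + 2 s^{2}$)
$\left(14456 + P{\left(-11,439 \right)}\right) + k{\left(361 \right)} = \left(14456 + \left(439 - 11\right)\right) + 361 \left(1 + 2 \cdot 361\right) = \left(14456 + 428\right) + 361 \left(1 + 722\right) = 14884 + 361 \cdot 723 = 14884 + 261003 = 275887$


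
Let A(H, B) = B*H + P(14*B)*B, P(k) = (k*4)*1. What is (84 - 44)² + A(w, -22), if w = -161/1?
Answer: 32246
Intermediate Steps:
P(k) = 4*k (P(k) = (4*k)*1 = 4*k)
w = -161 (w = -161*1 = -161)
A(H, B) = 56*B² + B*H (A(H, B) = B*H + (4*(14*B))*B = B*H + (56*B)*B = B*H + 56*B² = 56*B² + B*H)
(84 - 44)² + A(w, -22) = (84 - 44)² - 22*(-161 + 56*(-22)) = 40² - 22*(-161 - 1232) = 1600 - 22*(-1393) = 1600 + 30646 = 32246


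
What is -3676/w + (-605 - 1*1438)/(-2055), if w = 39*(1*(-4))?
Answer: 656074/26715 ≈ 24.558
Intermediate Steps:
w = -156 (w = 39*(-4) = -156)
-3676/w + (-605 - 1*1438)/(-2055) = -3676/(-156) + (-605 - 1*1438)/(-2055) = -3676*(-1/156) + (-605 - 1438)*(-1/2055) = 919/39 - 2043*(-1/2055) = 919/39 + 681/685 = 656074/26715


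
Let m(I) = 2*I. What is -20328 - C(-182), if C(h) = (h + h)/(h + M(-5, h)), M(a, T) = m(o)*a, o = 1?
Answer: -975835/48 ≈ -20330.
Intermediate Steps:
M(a, T) = 2*a (M(a, T) = (2*1)*a = 2*a)
C(h) = 2*h/(-10 + h) (C(h) = (h + h)/(h + 2*(-5)) = (2*h)/(h - 10) = (2*h)/(-10 + h) = 2*h/(-10 + h))
-20328 - C(-182) = -20328 - 2*(-182)/(-10 - 182) = -20328 - 2*(-182)/(-192) = -20328 - 2*(-182)*(-1)/192 = -20328 - 1*91/48 = -20328 - 91/48 = -975835/48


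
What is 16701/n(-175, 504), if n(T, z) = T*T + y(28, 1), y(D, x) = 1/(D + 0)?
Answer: 467628/857501 ≈ 0.54534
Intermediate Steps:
y(D, x) = 1/D
n(T, z) = 1/28 + T**2 (n(T, z) = T*T + 1/28 = T**2 + 1/28 = 1/28 + T**2)
16701/n(-175, 504) = 16701/(1/28 + (-175)**2) = 16701/(1/28 + 30625) = 16701/(857501/28) = 16701*(28/857501) = 467628/857501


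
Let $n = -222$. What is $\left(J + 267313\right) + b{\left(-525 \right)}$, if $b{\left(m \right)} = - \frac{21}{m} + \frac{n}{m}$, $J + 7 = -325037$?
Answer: $- \frac{10102844}{175} \approx -57731.0$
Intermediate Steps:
$J = -325044$ ($J = -7 - 325037 = -325044$)
$b{\left(m \right)} = - \frac{243}{m}$ ($b{\left(m \right)} = - \frac{21}{m} - \frac{222}{m} = - \frac{243}{m}$)
$\left(J + 267313\right) + b{\left(-525 \right)} = \left(-325044 + 267313\right) - \frac{243}{-525} = -57731 - - \frac{81}{175} = -57731 + \frac{81}{175} = - \frac{10102844}{175}$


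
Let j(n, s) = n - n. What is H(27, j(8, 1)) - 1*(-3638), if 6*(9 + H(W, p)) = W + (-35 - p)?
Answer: 10883/3 ≈ 3627.7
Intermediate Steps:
j(n, s) = 0
H(W, p) = -89/6 - p/6 + W/6 (H(W, p) = -9 + (W + (-35 - p))/6 = -9 + (-35 + W - p)/6 = -9 + (-35/6 - p/6 + W/6) = -89/6 - p/6 + W/6)
H(27, j(8, 1)) - 1*(-3638) = (-89/6 - ⅙*0 + (⅙)*27) - 1*(-3638) = (-89/6 + 0 + 9/2) + 3638 = -31/3 + 3638 = 10883/3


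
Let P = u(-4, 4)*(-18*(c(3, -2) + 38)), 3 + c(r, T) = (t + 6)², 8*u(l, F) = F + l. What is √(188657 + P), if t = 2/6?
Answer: √188657 ≈ 434.35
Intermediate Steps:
t = ⅓ (t = 2*(⅙) = ⅓ ≈ 0.33333)
u(l, F) = F/8 + l/8 (u(l, F) = (F + l)/8 = F/8 + l/8)
c(r, T) = 334/9 (c(r, T) = -3 + (⅓ + 6)² = -3 + (19/3)² = -3 + 361/9 = 334/9)
P = 0 (P = ((⅛)*4 + (⅛)*(-4))*(-18*(334/9 + 38)) = (½ - ½)*(-18*676/9) = 0*(-1352) = 0)
√(188657 + P) = √(188657 + 0) = √188657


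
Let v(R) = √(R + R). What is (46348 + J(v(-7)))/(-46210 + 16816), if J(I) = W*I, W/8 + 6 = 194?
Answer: -23174/14697 - 752*I*√14/14697 ≈ -1.5768 - 0.19145*I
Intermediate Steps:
W = 1504 (W = -48 + 8*194 = -48 + 1552 = 1504)
v(R) = √2*√R (v(R) = √(2*R) = √2*√R)
J(I) = 1504*I
(46348 + J(v(-7)))/(-46210 + 16816) = (46348 + 1504*(√2*√(-7)))/(-46210 + 16816) = (46348 + 1504*(√2*(I*√7)))/(-29394) = (46348 + 1504*(I*√14))*(-1/29394) = (46348 + 1504*I*√14)*(-1/29394) = -23174/14697 - 752*I*√14/14697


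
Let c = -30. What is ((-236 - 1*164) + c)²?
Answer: 184900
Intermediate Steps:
((-236 - 1*164) + c)² = ((-236 - 1*164) - 30)² = ((-236 - 164) - 30)² = (-400 - 30)² = (-430)² = 184900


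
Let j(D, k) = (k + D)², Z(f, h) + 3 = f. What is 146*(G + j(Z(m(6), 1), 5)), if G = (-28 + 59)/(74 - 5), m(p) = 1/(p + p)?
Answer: 1157999/1656 ≈ 699.27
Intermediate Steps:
m(p) = 1/(2*p)
Z(f, h) = -3 + f
G = 31/69 ≈ 0.44928
j(D, k) = (D + k)²
146*(G + j(Z(m(6), 1), 5)) = 146*(31/69 + ((-3 + (½)/6) + 5)²) = 146*(31/69 + ((-3 + (½)*(⅙)) + 5)²) = 146*(31/69 + ((-3 + 1/12) + 5)²) = 146*(31/69 + (-35/12 + 5)²) = 146*(31/69 + (25/12)²) = 146*(31/69 + 625/144) = 146*(15863/3312) = 1157999/1656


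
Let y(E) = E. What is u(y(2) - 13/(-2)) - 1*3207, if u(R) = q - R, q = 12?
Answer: -6407/2 ≈ -3203.5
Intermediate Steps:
u(R) = 12 - R
u(y(2) - 13/(-2)) - 1*3207 = (12 - (2 - 13/(-2))) - 1*3207 = (12 - (2 - 13*(-1)/2)) - 3207 = (12 - (2 - 1*(-13/2))) - 3207 = (12 - (2 + 13/2)) - 3207 = (12 - 1*17/2) - 3207 = (12 - 17/2) - 3207 = 7/2 - 3207 = -6407/2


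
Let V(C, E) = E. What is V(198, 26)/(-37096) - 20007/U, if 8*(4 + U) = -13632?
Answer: 23191727/1979999 ≈ 11.713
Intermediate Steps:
U = -1708 (U = -4 + (⅛)*(-13632) = -4 - 1704 = -1708)
V(198, 26)/(-37096) - 20007/U = 26/(-37096) - 20007/(-1708) = 26*(-1/37096) - 20007*(-1/1708) = -13/18548 + 20007/1708 = 23191727/1979999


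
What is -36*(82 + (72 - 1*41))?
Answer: -4068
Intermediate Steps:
-36*(82 + (72 - 1*41)) = -36*(82 + (72 - 41)) = -36*(82 + 31) = -36*113 = -4068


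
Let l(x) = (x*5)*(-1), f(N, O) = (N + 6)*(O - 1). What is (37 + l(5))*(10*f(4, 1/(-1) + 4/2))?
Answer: 0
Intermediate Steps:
f(N, O) = (-1 + O)*(6 + N) (f(N, O) = (6 + N)*(-1 + O) = (-1 + O)*(6 + N))
l(x) = -5*x (l(x) = (5*x)*(-1) = -5*x)
(37 + l(5))*(10*f(4, 1/(-1) + 4/2)) = (37 - 5*5)*(10*(-6 - 1*4 + 6*(1/(-1) + 4/2) + 4*(1/(-1) + 4/2))) = (37 - 25)*(10*(-6 - 4 + 6*(1*(-1) + 4*(1/2)) + 4*(1*(-1) + 4*(1/2)))) = 12*(10*(-6 - 4 + 6*(-1 + 2) + 4*(-1 + 2))) = 12*(10*(-6 - 4 + 6*1 + 4*1)) = 12*(10*(-6 - 4 + 6 + 4)) = 12*(10*0) = 12*0 = 0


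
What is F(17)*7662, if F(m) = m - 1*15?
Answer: 15324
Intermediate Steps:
F(m) = -15 + m (F(m) = m - 15 = -15 + m)
F(17)*7662 = (-15 + 17)*7662 = 2*7662 = 15324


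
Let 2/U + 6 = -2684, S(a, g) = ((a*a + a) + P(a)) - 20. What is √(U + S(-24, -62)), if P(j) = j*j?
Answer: √2004398355/1345 ≈ 33.287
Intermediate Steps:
P(j) = j²
S(a, g) = -20 + a + 2*a² (S(a, g) = ((a*a + a) + a²) - 20 = ((a² + a) + a²) - 20 = ((a + a²) + a²) - 20 = (a + 2*a²) - 20 = -20 + a + 2*a²)
U = -1/1345 (U = 2/(-6 - 2684) = 2/(-2690) = 2*(-1/2690) = -1/1345 ≈ -0.00074349)
√(U + S(-24, -62)) = √(-1/1345 + (-20 - 24 + 2*(-24)²)) = √(-1/1345 + (-20 - 24 + 2*576)) = √(-1/1345 + (-20 - 24 + 1152)) = √(-1/1345 + 1108) = √(1490259/1345) = √2004398355/1345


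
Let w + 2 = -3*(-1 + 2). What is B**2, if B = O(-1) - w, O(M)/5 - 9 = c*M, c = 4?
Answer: 900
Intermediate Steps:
w = -5 (w = -2 - 3*(-1 + 2) = -2 - 3*1 = -2 - 3 = -5)
O(M) = 45 + 20*M (O(M) = 45 + 5*(4*M) = 45 + 20*M)
B = 30 (B = (45 + 20*(-1)) - 1*(-5) = (45 - 20) + 5 = 25 + 5 = 30)
B**2 = 30**2 = 900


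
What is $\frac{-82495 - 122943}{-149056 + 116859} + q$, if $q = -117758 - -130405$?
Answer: $\frac{407400897}{32197} \approx 12653.0$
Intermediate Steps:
$q = 12647$ ($q = -117758 + 130405 = 12647$)
$\frac{-82495 - 122943}{-149056 + 116859} + q = \frac{-82495 - 122943}{-149056 + 116859} + 12647 = - \frac{205438}{-32197} + 12647 = \left(-205438\right) \left(- \frac{1}{32197}\right) + 12647 = \frac{205438}{32197} + 12647 = \frac{407400897}{32197}$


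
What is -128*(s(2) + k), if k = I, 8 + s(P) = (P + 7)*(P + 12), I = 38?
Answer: -19968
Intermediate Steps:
s(P) = -8 + (7 + P)*(12 + P) (s(P) = -8 + (P + 7)*(P + 12) = -8 + (7 + P)*(12 + P))
k = 38
-128*(s(2) + k) = -128*((76 + 2**2 + 19*2) + 38) = -128*((76 + 4 + 38) + 38) = -128*(118 + 38) = -128*156 = -19968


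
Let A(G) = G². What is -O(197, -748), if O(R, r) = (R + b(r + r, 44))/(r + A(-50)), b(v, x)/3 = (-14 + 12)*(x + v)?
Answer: -8909/1752 ≈ -5.0850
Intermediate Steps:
b(v, x) = -6*v - 6*x (b(v, x) = 3*((-14 + 12)*(x + v)) = 3*(-2*(v + x)) = 3*(-2*v - 2*x) = -6*v - 6*x)
O(R, r) = (-264 + R - 12*r)/(2500 + r) (O(R, r) = (R + (-6*(r + r) - 6*44))/(r + (-50)²) = (R + (-12*r - 264))/(r + 2500) = (R + (-12*r - 264))/(2500 + r) = (R + (-264 - 12*r))/(2500 + r) = (-264 + R - 12*r)/(2500 + r))
-O(197, -748) = -(-264 + 197 - 12*(-748))/(2500 - 748) = -(-264 + 197 + 8976)/1752 = -8909/1752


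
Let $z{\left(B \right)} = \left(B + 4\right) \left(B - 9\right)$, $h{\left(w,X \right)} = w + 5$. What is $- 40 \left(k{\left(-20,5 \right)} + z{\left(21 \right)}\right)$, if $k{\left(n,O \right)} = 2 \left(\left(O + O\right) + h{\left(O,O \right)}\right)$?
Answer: $-13600$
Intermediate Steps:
$h{\left(w,X \right)} = 5 + w$
$z{\left(B \right)} = \left(-9 + B\right) \left(4 + B\right)$ ($z{\left(B \right)} = \left(4 + B\right) \left(-9 + B\right) = \left(-9 + B\right) \left(4 + B\right)$)
$k{\left(n,O \right)} = 10 + 6 O$ ($k{\left(n,O \right)} = 2 \left(\left(O + O\right) + \left(5 + O\right)\right) = 2 \left(2 O + \left(5 + O\right)\right) = 2 \left(5 + 3 O\right) = 10 + 6 O$)
$- 40 \left(k{\left(-20,5 \right)} + z{\left(21 \right)}\right) = - 40 \left(\left(10 + 6 \cdot 5\right) - \left(141 - 441\right)\right) = - 40 \left(\left(10 + 30\right) - -300\right) = - 40 \left(40 + 300\right) = \left(-40\right) 340 = -13600$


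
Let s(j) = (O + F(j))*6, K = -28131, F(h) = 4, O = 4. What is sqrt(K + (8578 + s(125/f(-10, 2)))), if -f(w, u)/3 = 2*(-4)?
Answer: I*sqrt(19505) ≈ 139.66*I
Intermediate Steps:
f(w, u) = 24 (f(w, u) = -6*(-4) = -3*(-8) = 24)
s(j) = 48 (s(j) = (4 + 4)*6 = 8*6 = 48)
sqrt(K + (8578 + s(125/f(-10, 2)))) = sqrt(-28131 + (8578 + 48)) = sqrt(-28131 + 8626) = sqrt(-19505) = I*sqrt(19505)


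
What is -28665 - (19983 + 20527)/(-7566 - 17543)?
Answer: -719708975/25109 ≈ -28663.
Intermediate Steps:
-28665 - (19983 + 20527)/(-7566 - 17543) = -28665 - 40510/(-25109) = -28665 - 40510*(-1)/25109 = -28665 - 1*(-40510/25109) = -28665 + 40510/25109 = -719708975/25109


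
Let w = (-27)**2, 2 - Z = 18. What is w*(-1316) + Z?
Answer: -959380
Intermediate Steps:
Z = -16 (Z = 2 - 1*18 = 2 - 18 = -16)
w = 729
w*(-1316) + Z = 729*(-1316) - 16 = -959364 - 16 = -959380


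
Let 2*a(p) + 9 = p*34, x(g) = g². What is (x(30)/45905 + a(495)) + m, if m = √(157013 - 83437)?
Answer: 154433961/18362 + 2*√18394 ≈ 8681.8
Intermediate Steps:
a(p) = -9/2 + 17*p (a(p) = -9/2 + (p*34)/2 = -9/2 + (34*p)/2 = -9/2 + 17*p)
m = 2*√18394 (m = √73576 = 2*√18394 ≈ 271.25)
(x(30)/45905 + a(495)) + m = (30²/45905 + (-9/2 + 17*495)) + 2*√18394 = (900*(1/45905) + (-9/2 + 8415)) + 2*√18394 = (180/9181 + 16821/2) + 2*√18394 = 154433961/18362 + 2*√18394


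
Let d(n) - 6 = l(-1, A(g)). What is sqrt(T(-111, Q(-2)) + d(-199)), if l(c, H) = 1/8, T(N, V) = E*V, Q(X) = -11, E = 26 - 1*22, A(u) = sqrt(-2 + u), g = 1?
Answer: I*sqrt(606)/4 ≈ 6.1543*I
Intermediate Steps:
E = 4 (E = 26 - 22 = 4)
T(N, V) = 4*V
l(c, H) = 1/8
d(n) = 49/8 (d(n) = 6 + 1/8 = 49/8)
sqrt(T(-111, Q(-2)) + d(-199)) = sqrt(4*(-11) + 49/8) = sqrt(-44 + 49/8) = sqrt(-303/8) = I*sqrt(606)/4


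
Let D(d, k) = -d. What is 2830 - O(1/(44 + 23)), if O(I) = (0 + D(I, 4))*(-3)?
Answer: 189607/67 ≈ 2830.0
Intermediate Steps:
O(I) = 3*I (O(I) = (0 - I)*(-3) = -I*(-3) = 3*I)
2830 - O(1/(44 + 23)) = 2830 - 3/(44 + 23) = 2830 - 3/67 = 189607/67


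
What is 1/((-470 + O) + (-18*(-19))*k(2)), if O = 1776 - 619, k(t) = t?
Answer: 1/1371 ≈ 0.00072939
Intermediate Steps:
O = 1157
1/((-470 + O) + (-18*(-19))*k(2)) = 1/((-470 + 1157) - 18*(-19)*2) = 1/(687 + 342*2) = 1/(687 + 684) = 1/1371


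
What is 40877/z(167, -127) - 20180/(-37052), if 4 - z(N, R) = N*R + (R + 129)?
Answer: 485653146/196477493 ≈ 2.4718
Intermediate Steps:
z(N, R) = -125 - R - N*R (z(N, R) = 4 - (N*R + (R + 129)) = 4 - (N*R + (129 + R)) = 4 - (129 + R + N*R) = 4 + (-129 - R - N*R) = -125 - R - N*R)
40877/z(167, -127) - 20180/(-37052) = 40877/(-125 - 1*(-127) - 1*167*(-127)) - 20180/(-37052) = 40877/(-125 + 127 + 21209) - 20180*(-1/37052) = 40877/21211 + 5045/9263 = 485653146/196477493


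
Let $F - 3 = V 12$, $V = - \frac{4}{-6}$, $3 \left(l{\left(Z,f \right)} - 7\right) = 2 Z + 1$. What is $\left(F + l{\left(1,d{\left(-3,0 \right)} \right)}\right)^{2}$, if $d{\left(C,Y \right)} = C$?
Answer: $361$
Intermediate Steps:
$l{\left(Z,f \right)} = \frac{22}{3} + \frac{2 Z}{3}$ ($l{\left(Z,f \right)} = 7 + \frac{2 Z + 1}{3} = 7 + \frac{1 + 2 Z}{3} = 7 + \left(\frac{1}{3} + \frac{2 Z}{3}\right) = \frac{22}{3} + \frac{2 Z}{3}$)
$V = \frac{2}{3}$ ($V = \left(-4\right) \left(- \frac{1}{6}\right) = \frac{2}{3} \approx 0.66667$)
$F = 11$ ($F = 3 + \frac{2}{3} \cdot 12 = 3 + 8 = 11$)
$\left(F + l{\left(1,d{\left(-3,0 \right)} \right)}\right)^{2} = \left(11 + \left(\frac{22}{3} + \frac{2}{3} \cdot 1\right)\right)^{2} = \left(11 + \left(\frac{22}{3} + \frac{2}{3}\right)\right)^{2} = \left(11 + 8\right)^{2} = 19^{2} = 361$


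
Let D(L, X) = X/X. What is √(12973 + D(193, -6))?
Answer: √12974 ≈ 113.90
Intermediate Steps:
D(L, X) = 1
√(12973 + D(193, -6)) = √(12973 + 1) = √12974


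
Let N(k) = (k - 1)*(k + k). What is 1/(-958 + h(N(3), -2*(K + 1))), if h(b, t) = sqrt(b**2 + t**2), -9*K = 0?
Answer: -479/458808 - sqrt(37)/458808 ≈ -0.0010573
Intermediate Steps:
K = 0 (K = -1/9*0 = 0)
N(k) = 2*k*(-1 + k) (N(k) = (-1 + k)*(2*k) = 2*k*(-1 + k))
1/(-958 + h(N(3), -2*(K + 1))) = 1/(-958 + sqrt((2*3*(-1 + 3))**2 + (-2*(0 + 1))**2)) = 1/(-958 + sqrt((2*3*2)**2 + (-2*1)**2)) = 1/(-958 + sqrt(12**2 + (-2)**2)) = 1/(-958 + sqrt(144 + 4)) = 1/(-958 + sqrt(148)) = 1/(-958 + 2*sqrt(37))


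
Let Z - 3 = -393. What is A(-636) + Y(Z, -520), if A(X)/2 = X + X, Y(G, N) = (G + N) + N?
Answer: -3974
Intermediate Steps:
Z = -390 (Z = 3 - 393 = -390)
Y(G, N) = G + 2*N
A(X) = 4*X (A(X) = 2*(X + X) = 2*(2*X) = 4*X)
A(-636) + Y(Z, -520) = 4*(-636) + (-390 + 2*(-520)) = -2544 + (-390 - 1040) = -2544 - 1430 = -3974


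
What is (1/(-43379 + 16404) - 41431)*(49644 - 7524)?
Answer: -724205594448/415 ≈ -1.7451e+9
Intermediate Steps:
(1/(-43379 + 16404) - 41431)*(49644 - 7524) = (1/(-26975) - 41431)*42120 = (-1/26975 - 41431)*42120 = -1117601226/26975*42120 = -724205594448/415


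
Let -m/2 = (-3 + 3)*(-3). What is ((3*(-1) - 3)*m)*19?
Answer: 0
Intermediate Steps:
m = 0 (m = -2*(-3 + 3)*(-3) = -0*(-3) = -2*0 = 0)
((3*(-1) - 3)*m)*19 = ((3*(-1) - 3)*0)*19 = ((-3 - 3)*0)*19 = -6*0*19 = 0*19 = 0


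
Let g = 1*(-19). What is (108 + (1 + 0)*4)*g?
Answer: -2128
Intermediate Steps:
g = -19
(108 + (1 + 0)*4)*g = (108 + (1 + 0)*4)*(-19) = (108 + 1*4)*(-19) = (108 + 4)*(-19) = 112*(-19) = -2128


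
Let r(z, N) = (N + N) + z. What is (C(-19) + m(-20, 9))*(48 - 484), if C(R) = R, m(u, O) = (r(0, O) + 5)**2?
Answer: -222360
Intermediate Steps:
r(z, N) = z + 2*N (r(z, N) = 2*N + z = z + 2*N)
m(u, O) = (5 + 2*O)**2 (m(u, O) = ((0 + 2*O) + 5)**2 = (2*O + 5)**2 = (5 + 2*O)**2)
(C(-19) + m(-20, 9))*(48 - 484) = (-19 + (5 + 2*9)**2)*(48 - 484) = (-19 + (5 + 18)**2)*(-436) = (-19 + 23**2)*(-436) = (-19 + 529)*(-436) = 510*(-436) = -222360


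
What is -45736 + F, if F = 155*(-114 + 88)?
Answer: -49766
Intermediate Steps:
F = -4030 (F = 155*(-26) = -4030)
-45736 + F = -45736 - 4030 = -49766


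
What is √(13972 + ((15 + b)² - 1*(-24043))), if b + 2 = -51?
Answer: √39459 ≈ 198.64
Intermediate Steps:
b = -53 (b = -2 - 51 = -53)
√(13972 + ((15 + b)² - 1*(-24043))) = √(13972 + ((15 - 53)² - 1*(-24043))) = √(13972 + ((-38)² + 24043)) = √(13972 + (1444 + 24043)) = √(13972 + 25487) = √39459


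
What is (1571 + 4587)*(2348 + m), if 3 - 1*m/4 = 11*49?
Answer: 1256232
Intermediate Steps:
m = -2144 (m = 12 - 44*49 = 12 - 4*539 = 12 - 2156 = -2144)
(1571 + 4587)*(2348 + m) = (1571 + 4587)*(2348 - 2144) = 6158*204 = 1256232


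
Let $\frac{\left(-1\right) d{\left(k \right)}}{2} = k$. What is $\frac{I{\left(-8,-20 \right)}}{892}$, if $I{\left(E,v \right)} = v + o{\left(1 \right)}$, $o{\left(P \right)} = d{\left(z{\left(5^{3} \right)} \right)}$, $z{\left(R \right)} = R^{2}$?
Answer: $- \frac{15635}{446} \approx -35.056$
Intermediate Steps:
$d{\left(k \right)} = - 2 k$
$o{\left(P \right)} = -31250$ ($o{\left(P \right)} = - 2 \left(5^{3}\right)^{2} = - 2 \cdot 125^{2} = \left(-2\right) 15625 = -31250$)
$I{\left(E,v \right)} = -31250 + v$ ($I{\left(E,v \right)} = v - 31250 = -31250 + v$)
$\frac{I{\left(-8,-20 \right)}}{892} = \frac{-31250 - 20}{892} = \left(-31270\right) \frac{1}{892} = - \frac{15635}{446}$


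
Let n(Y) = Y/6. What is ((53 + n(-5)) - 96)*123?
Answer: -10783/2 ≈ -5391.5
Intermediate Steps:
n(Y) = Y/6 (n(Y) = Y*(⅙) = Y/6)
((53 + n(-5)) - 96)*123 = ((53 + (⅙)*(-5)) - 96)*123 = ((53 - ⅚) - 96)*123 = (313/6 - 96)*123 = -263/6*123 = -10783/2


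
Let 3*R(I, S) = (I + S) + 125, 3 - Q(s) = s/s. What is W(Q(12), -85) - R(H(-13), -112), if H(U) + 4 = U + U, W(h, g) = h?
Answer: 23/3 ≈ 7.6667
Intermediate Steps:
Q(s) = 2 (Q(s) = 3 - s/s = 3 - 1*1 = 3 - 1 = 2)
H(U) = -4 + 2*U (H(U) = -4 + (U + U) = -4 + 2*U)
R(I, S) = 125/3 + I/3 + S/3 (R(I, S) = ((I + S) + 125)/3 = (125 + I + S)/3 = 125/3 + I/3 + S/3)
W(Q(12), -85) - R(H(-13), -112) = 2 - (125/3 + (-4 + 2*(-13))/3 + (⅓)*(-112)) = 2 - (125/3 + (-4 - 26)/3 - 112/3) = 2 - (125/3 + (⅓)*(-30) - 112/3) = 2 - (125/3 - 10 - 112/3) = 2 - 1*(-17/3) = 2 + 17/3 = 23/3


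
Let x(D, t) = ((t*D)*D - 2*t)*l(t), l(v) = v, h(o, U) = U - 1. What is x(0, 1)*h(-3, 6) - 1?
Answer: -11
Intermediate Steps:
h(o, U) = -1 + U
x(D, t) = t*(-2*t + t*D²) (x(D, t) = ((t*D)*D - 2*t)*t = ((D*t)*D - 2*t)*t = (t*D² - 2*t)*t = (-2*t + t*D²)*t = t*(-2*t + t*D²))
x(0, 1)*h(-3, 6) - 1 = (1²*(-2 + 0²))*(-1 + 6) - 1 = (1*(-2 + 0))*5 - 1 = (1*(-2))*5 - 1 = -2*5 - 1 = -10 - 1 = -11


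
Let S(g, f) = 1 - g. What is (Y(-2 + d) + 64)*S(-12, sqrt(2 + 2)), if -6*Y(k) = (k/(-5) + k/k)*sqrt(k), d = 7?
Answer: 832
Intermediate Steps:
Y(k) = -sqrt(k)*(1 - k/5)/6 (Y(k) = -(k/(-5) + k/k)*sqrt(k)/6 = -(k*(-1/5) + 1)*sqrt(k)/6 = -(-k/5 + 1)*sqrt(k)/6 = -(1 - k/5)*sqrt(k)/6 = -sqrt(k)*(1 - k/5)/6)
(Y(-2 + d) + 64)*S(-12, sqrt(2 + 2)) = (sqrt(-2 + 7)*(-5 + (-2 + 7))/30 + 64)*(1 - 1*(-12)) = (sqrt(5)*(-5 + 5)/30 + 64)*(1 + 12) = ((1/30)*sqrt(5)*0 + 64)*13 = (0 + 64)*13 = 64*13 = 832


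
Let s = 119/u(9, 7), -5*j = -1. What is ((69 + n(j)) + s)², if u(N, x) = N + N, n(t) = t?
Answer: 46553329/8100 ≈ 5747.3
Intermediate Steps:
j = ⅕ (j = -⅕*(-1) = ⅕ ≈ 0.20000)
u(N, x) = 2*N
s = 119/18 (s = 119/((2*9)) = 119/18 ≈ 6.6111)
((69 + n(j)) + s)² = ((69 + ⅕) + 119/18)² = (346/5 + 119/18)² = (6823/90)² = 46553329/8100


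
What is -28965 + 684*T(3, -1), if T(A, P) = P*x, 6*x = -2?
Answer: -28737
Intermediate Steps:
x = -⅓ (x = (⅙)*(-2) = -⅓ ≈ -0.33333)
T(A, P) = -P/3 (T(A, P) = P*(-⅓) = -P/3)
-28965 + 684*T(3, -1) = -28965 + 684*(-⅓*(-1)) = -28965 + 684*(⅓) = -28965 + 228 = -28737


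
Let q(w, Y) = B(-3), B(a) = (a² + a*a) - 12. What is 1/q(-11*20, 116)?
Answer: ⅙ ≈ 0.16667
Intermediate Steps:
B(a) = -12 + 2*a² (B(a) = (a² + a²) - 12 = 2*a² - 12 = -12 + 2*a²)
q(w, Y) = 6 (q(w, Y) = -12 + 2*(-3)² = -12 + 2*9 = -12 + 18 = 6)
1/q(-11*20, 116) = 1/6 = ⅙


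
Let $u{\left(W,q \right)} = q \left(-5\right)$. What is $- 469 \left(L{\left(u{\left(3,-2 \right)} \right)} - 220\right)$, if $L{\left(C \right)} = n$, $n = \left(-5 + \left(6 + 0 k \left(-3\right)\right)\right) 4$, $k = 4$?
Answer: $101304$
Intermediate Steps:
$u{\left(W,q \right)} = - 5 q$
$n = 4$ ($n = \left(-5 + \left(6 + 0 \cdot 4 \left(-3\right)\right)\right) 4 = \left(-5 + \left(6 + 0 \left(-3\right)\right)\right) 4 = \left(-5 + \left(6 + 0\right)\right) 4 = \left(-5 + 6\right) 4 = 1 \cdot 4 = 4$)
$L{\left(C \right)} = 4$
$- 469 \left(L{\left(u{\left(3,-2 \right)} \right)} - 220\right) = - 469 \left(4 - 220\right) = \left(-469\right) \left(-216\right) = 101304$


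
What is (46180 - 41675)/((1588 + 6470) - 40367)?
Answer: -4505/32309 ≈ -0.13943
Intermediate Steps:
(46180 - 41675)/((1588 + 6470) - 40367) = 4505/(8058 - 40367) = 4505/(-32309) = 4505*(-1/32309) = -4505/32309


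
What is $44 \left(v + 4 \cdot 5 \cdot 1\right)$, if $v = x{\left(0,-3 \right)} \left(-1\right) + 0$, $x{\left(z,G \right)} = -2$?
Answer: $968$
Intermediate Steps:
$v = 2$ ($v = \left(-2\right) \left(-1\right) + 0 = 2 + 0 = 2$)
$44 \left(v + 4 \cdot 5 \cdot 1\right) = 44 \left(2 + 4 \cdot 5 \cdot 1\right) = 44 \left(2 + 20 \cdot 1\right) = 44 \left(2 + 20\right) = 44 \cdot 22 = 968$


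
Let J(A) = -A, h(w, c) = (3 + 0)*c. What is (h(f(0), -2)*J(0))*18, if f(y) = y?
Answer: 0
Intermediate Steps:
h(w, c) = 3*c
(h(f(0), -2)*J(0))*18 = ((3*(-2))*(-1*0))*18 = -6*0*18 = 0*18 = 0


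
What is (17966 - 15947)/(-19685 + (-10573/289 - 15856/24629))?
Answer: -14370799839/140378503786 ≈ -0.10237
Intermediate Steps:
(17966 - 15947)/(-19685 + (-10573/289 - 15856/24629)) = 2019/(-19685 + (-10573*1/289 - 15856*1/24629)) = 2019/(-19685 + (-10573/289 - 15856/24629)) = 2019/(-19685 - 264984801/7117781) = 2019/(-140378503786/7117781) = 2019*(-7117781/140378503786) = -14370799839/140378503786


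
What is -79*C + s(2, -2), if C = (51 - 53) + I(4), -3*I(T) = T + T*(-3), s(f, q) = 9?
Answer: -131/3 ≈ -43.667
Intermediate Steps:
I(T) = 2*T/3 (I(T) = -(T + T*(-3))/3 = -(T - 3*T)/3 = -(-2)*T/3 = 2*T/3)
C = ⅔ (C = (51 - 53) + (⅔)*4 = -2 + 8/3 = ⅔ ≈ 0.66667)
-79*C + s(2, -2) = -79*⅔ + 9 = -158/3 + 9 = -131/3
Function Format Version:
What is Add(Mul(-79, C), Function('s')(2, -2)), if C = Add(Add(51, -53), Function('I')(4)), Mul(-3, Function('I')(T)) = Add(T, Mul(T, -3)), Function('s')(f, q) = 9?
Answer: Rational(-131, 3) ≈ -43.667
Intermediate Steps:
Function('I')(T) = Mul(Rational(2, 3), T) (Function('I')(T) = Mul(Rational(-1, 3), Add(T, Mul(T, -3))) = Mul(Rational(-1, 3), Add(T, Mul(-3, T))) = Mul(Rational(-1, 3), Mul(-2, T)) = Mul(Rational(2, 3), T))
C = Rational(2, 3) (C = Add(Add(51, -53), Mul(Rational(2, 3), 4)) = Add(-2, Rational(8, 3)) = Rational(2, 3) ≈ 0.66667)
Add(Mul(-79, C), Function('s')(2, -2)) = Add(Mul(-79, Rational(2, 3)), 9) = Add(Rational(-158, 3), 9) = Rational(-131, 3)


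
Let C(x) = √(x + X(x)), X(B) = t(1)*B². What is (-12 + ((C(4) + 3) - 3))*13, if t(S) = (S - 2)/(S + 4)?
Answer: -156 + 26*√5/5 ≈ -144.37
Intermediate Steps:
t(S) = (-2 + S)/(4 + S)
X(B) = -B²/5 (X(B) = ((-2 + 1)/(4 + 1))*B² = (-1/5)*B² = ((⅕)*(-1))*B² = -B²/5)
C(x) = √(x - x²/5)
(-12 + ((C(4) + 3) - 3))*13 = (-12 + ((√5*√(4*(5 - 1*4))/5 + 3) - 3))*13 = (-12 + ((√5*√(4*(5 - 4))/5 + 3) - 3))*13 = (-12 + ((√5*√(4*1)/5 + 3) - 3))*13 = (-12 + ((√5*√4/5 + 3) - 3))*13 = (-12 + (((⅕)*√5*2 + 3) - 3))*13 = (-12 + ((2*√5/5 + 3) - 3))*13 = (-12 + ((3 + 2*√5/5) - 3))*13 = (-12 + 2*√5/5)*13 = -156 + 26*√5/5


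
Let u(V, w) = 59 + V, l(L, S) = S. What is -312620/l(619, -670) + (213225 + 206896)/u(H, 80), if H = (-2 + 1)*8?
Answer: 1749557/201 ≈ 8704.3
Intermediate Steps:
H = -8 (H = -1*8 = -8)
-312620/l(619, -670) + (213225 + 206896)/u(H, 80) = -312620/(-670) + (213225 + 206896)/(59 - 8) = -312620*(-1/670) + 420121/51 = 31262/67 + 420121*(1/51) = 31262/67 + 24713/3 = 1749557/201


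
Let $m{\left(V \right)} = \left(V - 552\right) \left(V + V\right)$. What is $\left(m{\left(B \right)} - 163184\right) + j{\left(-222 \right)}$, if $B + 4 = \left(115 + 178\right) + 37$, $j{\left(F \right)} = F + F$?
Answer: $-310980$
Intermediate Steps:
$j{\left(F \right)} = 2 F$
$B = 326$ ($B = -4 + \left(\left(115 + 178\right) + 37\right) = -4 + \left(293 + 37\right) = -4 + 330 = 326$)
$m{\left(V \right)} = 2 V \left(-552 + V\right)$ ($m{\left(V \right)} = \left(-552 + V\right) 2 V = 2 V \left(-552 + V\right)$)
$\left(m{\left(B \right)} - 163184\right) + j{\left(-222 \right)} = \left(2 \cdot 326 \left(-552 + 326\right) - 163184\right) + 2 \left(-222\right) = \left(2 \cdot 326 \left(-226\right) - 163184\right) - 444 = \left(-147352 - 163184\right) - 444 = -310536 - 444 = -310980$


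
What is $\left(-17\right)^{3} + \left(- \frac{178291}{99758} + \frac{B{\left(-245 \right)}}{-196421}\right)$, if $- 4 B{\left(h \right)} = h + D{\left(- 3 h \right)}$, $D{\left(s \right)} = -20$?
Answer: $- \frac{192606260086425}{39189132236} \approx -4914.8$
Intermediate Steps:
$B{\left(h \right)} = 5 - \frac{h}{4}$ ($B{\left(h \right)} = - \frac{h - 20}{4} = - \frac{-20 + h}{4} = 5 - \frac{h}{4}$)
$\left(-17\right)^{3} + \left(- \frac{178291}{99758} + \frac{B{\left(-245 \right)}}{-196421}\right) = \left(-17\right)^{3} - \left(\frac{178291}{99758} - \frac{5 - - \frac{245}{4}}{-196421}\right) = -4913 - \left(\frac{178291}{99758} - \left(5 + \frac{245}{4}\right) \left(- \frac{1}{196421}\right)\right) = -4913 + \left(- \frac{178291}{99758} + \frac{265}{4} \left(- \frac{1}{196421}\right)\right) = -4913 - \frac{70053410957}{39189132236} = - \frac{192606260086425}{39189132236}$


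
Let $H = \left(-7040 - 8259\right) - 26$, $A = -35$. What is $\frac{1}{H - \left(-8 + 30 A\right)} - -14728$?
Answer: $\frac{210124375}{14267} \approx 14728.0$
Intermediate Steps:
$H = -15325$ ($H = -15299 - 26 = -15325$)
$\frac{1}{H - \left(-8 + 30 A\right)} - -14728 = \frac{1}{-15325 + \left(\left(-30\right) \left(-35\right) + 8\right)} - -14728 = \frac{1}{-15325 + \left(1050 + 8\right)} + 14728 = \frac{1}{-15325 + 1058} + 14728 = \frac{1}{-14267} + 14728 = - \frac{1}{14267} + 14728 = \frac{210124375}{14267}$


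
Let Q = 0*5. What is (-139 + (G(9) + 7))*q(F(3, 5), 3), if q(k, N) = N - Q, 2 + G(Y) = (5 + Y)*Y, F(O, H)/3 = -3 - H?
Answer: -24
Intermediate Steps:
Q = 0
F(O, H) = -9 - 3*H (F(O, H) = 3*(-3 - H) = -9 - 3*H)
G(Y) = -2 + Y*(5 + Y) (G(Y) = -2 + (5 + Y)*Y = -2 + Y*(5 + Y))
q(k, N) = N (q(k, N) = N - 1*0 = N + 0 = N)
(-139 + (G(9) + 7))*q(F(3, 5), 3) = (-139 + ((-2 + 9**2 + 5*9) + 7))*3 = (-139 + ((-2 + 81 + 45) + 7))*3 = (-139 + (124 + 7))*3 = (-139 + 131)*3 = -8*3 = -24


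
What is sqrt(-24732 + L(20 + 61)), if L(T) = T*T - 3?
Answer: I*sqrt(18174) ≈ 134.81*I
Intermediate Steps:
L(T) = -3 + T**2 (L(T) = T**2 - 3 = -3 + T**2)
sqrt(-24732 + L(20 + 61)) = sqrt(-24732 + (-3 + (20 + 61)**2)) = sqrt(-24732 + (-3 + 81**2)) = sqrt(-24732 + (-3 + 6561)) = sqrt(-24732 + 6558) = sqrt(-18174) = I*sqrt(18174)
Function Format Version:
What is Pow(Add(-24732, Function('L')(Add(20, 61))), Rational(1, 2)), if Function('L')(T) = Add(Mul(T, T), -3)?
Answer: Mul(I, Pow(18174, Rational(1, 2))) ≈ Mul(134.81, I)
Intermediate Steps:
Function('L')(T) = Add(-3, Pow(T, 2)) (Function('L')(T) = Add(Pow(T, 2), -3) = Add(-3, Pow(T, 2)))
Pow(Add(-24732, Function('L')(Add(20, 61))), Rational(1, 2)) = Pow(Add(-24732, Add(-3, Pow(Add(20, 61), 2))), Rational(1, 2)) = Pow(Add(-24732, Add(-3, Pow(81, 2))), Rational(1, 2)) = Pow(Add(-24732, Add(-3, 6561)), Rational(1, 2)) = Pow(Add(-24732, 6558), Rational(1, 2)) = Pow(-18174, Rational(1, 2)) = Mul(I, Pow(18174, Rational(1, 2)))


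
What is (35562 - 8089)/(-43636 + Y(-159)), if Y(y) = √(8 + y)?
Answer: -1198811828/1904100647 - 27473*I*√151/1904100647 ≈ -0.62959 - 0.0001773*I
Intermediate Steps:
(35562 - 8089)/(-43636 + Y(-159)) = (35562 - 8089)/(-43636 + √(8 - 159)) = 27473/(-43636 + √(-151)) = 27473/(-43636 + I*√151)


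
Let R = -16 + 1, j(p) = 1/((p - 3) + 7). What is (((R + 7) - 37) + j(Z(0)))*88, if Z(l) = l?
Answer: -3938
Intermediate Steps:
j(p) = 1/(4 + p) (j(p) = 1/((-3 + p) + 7) = 1/(4 + p))
R = -15
(((R + 7) - 37) + j(Z(0)))*88 = (((-15 + 7) - 37) + 1/(4 + 0))*88 = ((-8 - 37) + 1/4)*88 = (-45 + ¼)*88 = -179/4*88 = -3938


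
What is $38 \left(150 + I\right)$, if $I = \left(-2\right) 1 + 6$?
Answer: $5852$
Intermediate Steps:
$I = 4$ ($I = -2 + 6 = 4$)
$38 \left(150 + I\right) = 38 \left(150 + 4\right) = 38 \cdot 154 = 5852$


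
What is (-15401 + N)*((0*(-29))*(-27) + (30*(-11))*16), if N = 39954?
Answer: -129639840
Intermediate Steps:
(-15401 + N)*((0*(-29))*(-27) + (30*(-11))*16) = (-15401 + 39954)*((0*(-29))*(-27) + (30*(-11))*16) = 24553*(0*(-27) - 330*16) = 24553*(0 - 5280) = 24553*(-5280) = -129639840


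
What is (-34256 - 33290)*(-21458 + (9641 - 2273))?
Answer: 951723140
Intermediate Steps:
(-34256 - 33290)*(-21458 + (9641 - 2273)) = -67546*(-21458 + 7368) = -67546*(-14090) = 951723140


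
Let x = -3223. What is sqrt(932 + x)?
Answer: I*sqrt(2291) ≈ 47.864*I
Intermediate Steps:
sqrt(932 + x) = sqrt(932 - 3223) = sqrt(-2291) = I*sqrt(2291)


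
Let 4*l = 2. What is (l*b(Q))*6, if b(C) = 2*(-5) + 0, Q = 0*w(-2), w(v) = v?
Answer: -30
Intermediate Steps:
Q = 0 (Q = 0*(-2) = 0)
b(C) = -10 (b(C) = -10 + 0 = -10)
l = ½ (l = (¼)*2 = ½ ≈ 0.50000)
(l*b(Q))*6 = ((½)*(-10))*6 = -5*6 = -30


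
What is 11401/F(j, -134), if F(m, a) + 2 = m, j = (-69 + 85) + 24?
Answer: 11401/38 ≈ 300.03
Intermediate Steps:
j = 40 (j = 16 + 24 = 40)
F(m, a) = -2 + m
11401/F(j, -134) = 11401/(-2 + 40) = 11401/38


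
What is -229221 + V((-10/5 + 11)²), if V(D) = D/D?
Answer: -229220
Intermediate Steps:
V(D) = 1
-229221 + V((-10/5 + 11)²) = -229221 + 1 = -229220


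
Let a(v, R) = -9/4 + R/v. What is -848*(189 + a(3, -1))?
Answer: -474244/3 ≈ -1.5808e+5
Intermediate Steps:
a(v, R) = -9/4 + R/v (a(v, R) = -9*¼ + R/v = -9/4 + R/v)
-848*(189 + a(3, -1)) = -848*(189 + (-9/4 - 1/3)) = -848*(189 + (-9/4 - 1*⅓)) = -848*(189 + (-9/4 - ⅓)) = -848*(189 - 31/12) = -848*2237/12 = -474244/3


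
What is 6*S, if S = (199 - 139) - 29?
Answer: 186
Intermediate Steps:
S = 31 (S = 60 - 29 = 31)
6*S = 6*31 = 186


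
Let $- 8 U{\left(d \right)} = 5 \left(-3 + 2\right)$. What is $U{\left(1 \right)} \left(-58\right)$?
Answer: $- \frac{145}{4} \approx -36.25$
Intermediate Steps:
$U{\left(d \right)} = \frac{5}{8}$ ($U{\left(d \right)} = - \frac{5 \left(-3 + 2\right)}{8} = - \frac{5 \left(-1\right)}{8} = \left(- \frac{1}{8}\right) \left(-5\right) = \frac{5}{8}$)
$U{\left(1 \right)} \left(-58\right) = \frac{5}{8} \left(-58\right) = - \frac{145}{4}$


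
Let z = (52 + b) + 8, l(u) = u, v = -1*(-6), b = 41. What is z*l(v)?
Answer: 606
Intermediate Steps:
v = 6
z = 101 (z = (52 + 41) + 8 = 93 + 8 = 101)
z*l(v) = 101*6 = 606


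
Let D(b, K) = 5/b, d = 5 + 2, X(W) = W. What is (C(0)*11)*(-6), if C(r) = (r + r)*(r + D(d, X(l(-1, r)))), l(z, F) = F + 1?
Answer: 0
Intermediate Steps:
l(z, F) = 1 + F
d = 7
C(r) = 2*r*(5/7 + r) (C(r) = (r + r)*(r + 5/7) = (2*r)*(r + 5*(⅐)) = (2*r)*(r + 5/7) = (2*r)*(5/7 + r) = 2*r*(5/7 + r))
(C(0)*11)*(-6) = (((2/7)*0*(5 + 7*0))*11)*(-6) = (((2/7)*0*(5 + 0))*11)*(-6) = (((2/7)*0*5)*11)*(-6) = (0*11)*(-6) = 0*(-6) = 0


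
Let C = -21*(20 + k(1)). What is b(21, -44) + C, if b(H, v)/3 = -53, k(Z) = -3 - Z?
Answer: -495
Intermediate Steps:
b(H, v) = -159 (b(H, v) = 3*(-53) = -159)
C = -336 (C = -21*(20 + (-3 - 1*1)) = -21*(20 + (-3 - 1)) = -21*(20 - 4) = -21*16 = -336)
b(21, -44) + C = -159 - 336 = -495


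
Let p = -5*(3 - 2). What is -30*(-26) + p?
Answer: 775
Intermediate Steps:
p = -5 (p = -5*1 = -5)
-30*(-26) + p = -30*(-26) - 5 = 780 - 5 = 775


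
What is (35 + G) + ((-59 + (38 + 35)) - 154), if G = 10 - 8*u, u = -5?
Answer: -55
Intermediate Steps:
G = 50 (G = 10 - 8*(-5) = 10 + 40 = 50)
(35 + G) + ((-59 + (38 + 35)) - 154) = (35 + 50) + ((-59 + (38 + 35)) - 154) = 85 + ((-59 + 73) - 154) = 85 + (14 - 154) = 85 - 140 = -55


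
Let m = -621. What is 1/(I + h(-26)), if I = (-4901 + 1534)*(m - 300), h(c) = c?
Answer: 1/3100981 ≈ 3.2248e-7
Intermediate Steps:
I = 3101007 (I = (-4901 + 1534)*(-621 - 300) = -3367*(-921) = 3101007)
1/(I + h(-26)) = 1/(3101007 - 26) = 1/3100981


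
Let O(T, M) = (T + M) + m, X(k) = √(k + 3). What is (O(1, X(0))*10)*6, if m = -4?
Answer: -180 + 60*√3 ≈ -76.077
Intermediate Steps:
X(k) = √(3 + k)
O(T, M) = -4 + M + T (O(T, M) = (T + M) - 4 = (M + T) - 4 = -4 + M + T)
(O(1, X(0))*10)*6 = ((-4 + √(3 + 0) + 1)*10)*6 = ((-4 + √3 + 1)*10)*6 = ((-3 + √3)*10)*6 = (-30 + 10*√3)*6 = -180 + 60*√3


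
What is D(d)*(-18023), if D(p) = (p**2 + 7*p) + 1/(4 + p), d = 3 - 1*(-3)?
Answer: -14075963/10 ≈ -1.4076e+6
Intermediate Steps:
d = 6 (d = 3 + 3 = 6)
D(p) = p**2 + 1/(4 + p) + 7*p
D(d)*(-18023) = ((1 + 6**3 + 11*6**2 + 28*6)/(4 + 6))*(-18023) = ((1 + 216 + 11*36 + 168)/10)*(-18023) = ((1 + 216 + 396 + 168)/10)*(-18023) = ((1/10)*781)*(-18023) = (781/10)*(-18023) = -14075963/10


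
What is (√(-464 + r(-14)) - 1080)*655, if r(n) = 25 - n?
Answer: -707400 + 3275*I*√17 ≈ -7.074e+5 + 13503.0*I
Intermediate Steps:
(√(-464 + r(-14)) - 1080)*655 = (√(-464 + (25 - 1*(-14))) - 1080)*655 = (√(-464 + (25 + 14)) - 1080)*655 = (√(-464 + 39) - 1080)*655 = (√(-425) - 1080)*655 = (5*I*√17 - 1080)*655 = (-1080 + 5*I*√17)*655 = -707400 + 3275*I*√17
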